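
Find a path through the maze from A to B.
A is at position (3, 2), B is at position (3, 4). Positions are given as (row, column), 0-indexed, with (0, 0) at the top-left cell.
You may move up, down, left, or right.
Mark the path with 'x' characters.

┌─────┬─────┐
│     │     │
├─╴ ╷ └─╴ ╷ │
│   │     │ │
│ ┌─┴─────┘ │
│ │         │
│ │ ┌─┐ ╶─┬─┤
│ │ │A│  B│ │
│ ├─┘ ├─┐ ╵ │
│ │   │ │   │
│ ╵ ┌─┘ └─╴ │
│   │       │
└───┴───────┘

Finding the shortest path from (3, 2) to (3, 4):
Path length: 22 steps
Directions: down → left → down → left → up → up → up → up → right → up → right → down → right → right → up → right → down → down → left → left → down → right

Solution:

┌─────┬─────┐
│  x x│  x x│
├─╴ ╷ └─╴ ╷ │
│x x│x x x│x│
│ ┌─┴─────┘ │
│x│    x x x│
│ │ ┌─┐ ╶─┬─┤
│x│ │A│x B│ │
│ ├─┘ ├─┐ ╵ │
│x│x x│ │   │
│ ╵ ┌─┘ └─╴ │
│x x│       │
└───┴───────┘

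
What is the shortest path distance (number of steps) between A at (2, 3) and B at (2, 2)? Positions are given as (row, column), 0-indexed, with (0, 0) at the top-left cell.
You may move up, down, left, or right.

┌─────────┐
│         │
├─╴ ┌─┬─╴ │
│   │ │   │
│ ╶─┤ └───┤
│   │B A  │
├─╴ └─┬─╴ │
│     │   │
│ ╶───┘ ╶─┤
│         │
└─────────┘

Finding path from (2, 3) to (2, 2):
Path: (2,3) → (2,2)
Distance: 1 steps

Solution:

┌─────────┐
│         │
├─╴ ┌─┬─╴ │
│   │ │   │
│ ╶─┤ └───┤
│   │B A  │
├─╴ └─┬─╴ │
│     │   │
│ ╶───┘ ╶─┤
│         │
└─────────┘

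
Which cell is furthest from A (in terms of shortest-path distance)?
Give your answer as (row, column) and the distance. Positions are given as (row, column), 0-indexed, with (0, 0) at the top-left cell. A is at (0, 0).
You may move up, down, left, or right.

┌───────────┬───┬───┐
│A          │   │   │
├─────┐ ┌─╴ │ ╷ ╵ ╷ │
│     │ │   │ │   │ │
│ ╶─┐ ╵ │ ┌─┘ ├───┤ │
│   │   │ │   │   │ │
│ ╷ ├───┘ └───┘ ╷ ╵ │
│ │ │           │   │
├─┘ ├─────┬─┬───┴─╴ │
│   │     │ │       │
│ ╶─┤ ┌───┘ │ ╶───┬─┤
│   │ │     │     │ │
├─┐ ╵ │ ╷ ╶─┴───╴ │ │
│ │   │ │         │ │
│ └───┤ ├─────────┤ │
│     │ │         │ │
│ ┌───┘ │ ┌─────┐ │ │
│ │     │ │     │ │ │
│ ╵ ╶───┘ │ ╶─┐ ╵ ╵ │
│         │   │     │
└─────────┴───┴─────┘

Computing BFS distances from A to all cells:
Furthest cell: (9, 6)
Distance: 53 steps

Path from A to the furthest cell:

┌───────────┬───┬───┐
│A → → → → ↓│   │   │
├─────┐ ┌─╴ │ ╷ ╵ ╷ │
│     │ │↓ ↲│ │   │ │
│ ╶─┐ ╵ │ ┌─┘ ├───┤ │
│   │   │↓│   │↱ ↓│ │
│ ╷ ├───┘ └───┘ ╷ ╵ │
│ │ │    ↳ → → ↑│↳ ↓│
├─┘ ├─────┬─┬───┴─╴ │
│   │     │ │↓ ← ← ↲│
│ ╶─┤ ┌───┘ │ ╶───┬─┤
│   │ │↓ ↰  │↳ → ↓│ │
├─┐ ╵ │ ╷ ╶─┴───╴ │ │
│ │   │↓│↑ ← ← ← ↲│ │
│ └───┤ ├─────────┤ │
│     │↓│↱ → → → ↓│ │
│ ┌───┘ │ ┌─────┐ │ │
│ │↓ ← ↲│↑│↓ ← ↰│↓│ │
│ ╵ ╶───┘ │ ╶─┐ ╵ ╵ │
│  ↳ → → ↑│↳ B│↑ ↲  │
└─────────┴───┴─────┘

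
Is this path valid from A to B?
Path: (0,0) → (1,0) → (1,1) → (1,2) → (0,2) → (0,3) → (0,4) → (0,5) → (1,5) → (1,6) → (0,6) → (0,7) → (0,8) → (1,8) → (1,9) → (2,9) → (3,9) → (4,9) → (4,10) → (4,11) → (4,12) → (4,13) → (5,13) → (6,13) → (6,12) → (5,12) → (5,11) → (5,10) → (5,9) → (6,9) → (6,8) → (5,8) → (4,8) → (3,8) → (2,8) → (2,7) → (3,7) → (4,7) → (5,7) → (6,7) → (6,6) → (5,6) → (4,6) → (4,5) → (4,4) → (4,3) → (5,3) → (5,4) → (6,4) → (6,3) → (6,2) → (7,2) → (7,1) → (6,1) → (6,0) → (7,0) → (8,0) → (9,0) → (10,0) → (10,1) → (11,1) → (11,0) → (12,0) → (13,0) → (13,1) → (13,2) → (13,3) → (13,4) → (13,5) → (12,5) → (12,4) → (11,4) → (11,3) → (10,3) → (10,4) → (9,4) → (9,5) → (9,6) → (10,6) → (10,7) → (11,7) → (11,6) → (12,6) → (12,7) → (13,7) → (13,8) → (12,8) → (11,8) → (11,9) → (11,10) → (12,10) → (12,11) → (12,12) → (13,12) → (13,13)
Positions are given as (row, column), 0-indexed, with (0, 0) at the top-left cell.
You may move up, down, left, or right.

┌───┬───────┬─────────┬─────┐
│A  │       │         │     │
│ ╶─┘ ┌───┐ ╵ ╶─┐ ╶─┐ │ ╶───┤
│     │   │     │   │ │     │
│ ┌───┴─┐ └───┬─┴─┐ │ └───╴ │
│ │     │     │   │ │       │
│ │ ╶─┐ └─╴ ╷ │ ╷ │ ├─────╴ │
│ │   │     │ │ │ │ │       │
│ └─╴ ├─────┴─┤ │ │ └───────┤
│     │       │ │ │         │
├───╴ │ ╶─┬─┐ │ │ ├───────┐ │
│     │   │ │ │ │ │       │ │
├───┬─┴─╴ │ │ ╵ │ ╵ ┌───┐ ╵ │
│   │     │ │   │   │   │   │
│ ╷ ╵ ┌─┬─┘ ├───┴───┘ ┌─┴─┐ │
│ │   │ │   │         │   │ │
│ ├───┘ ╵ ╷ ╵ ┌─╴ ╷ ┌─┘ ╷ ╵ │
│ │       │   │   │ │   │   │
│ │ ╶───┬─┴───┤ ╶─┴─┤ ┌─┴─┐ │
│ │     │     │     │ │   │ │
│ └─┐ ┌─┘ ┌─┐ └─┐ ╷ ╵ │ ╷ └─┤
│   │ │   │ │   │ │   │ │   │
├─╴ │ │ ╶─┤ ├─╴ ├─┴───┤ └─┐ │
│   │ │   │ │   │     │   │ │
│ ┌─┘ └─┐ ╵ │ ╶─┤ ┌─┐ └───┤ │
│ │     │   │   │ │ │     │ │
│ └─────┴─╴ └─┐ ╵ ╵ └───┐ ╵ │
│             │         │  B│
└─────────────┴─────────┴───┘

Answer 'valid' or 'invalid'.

Checking path validity:
Result: All consecutive moves are passable.

valid

Correct solution:

┌───┬───────┬─────────┬─────┐
│A  │↱ → → ↓│↱ → ↓    │     │
│ ╶─┘ ┌───┐ ╵ ╶─┐ ╶─┐ │ ╶───┤
│↳ → ↑│   │↳ ↑  │↳ ↓│ │     │
│ ┌───┴─┐ └───┬─┴─┐ │ └───╴ │
│ │     │     │↓ ↰│↓│       │
│ │ ╶─┐ └─╴ ╷ │ ╷ │ ├─────╴ │
│ │   │     │ │↓│↑│↓│       │
│ └─╴ ├─────┴─┤ │ │ └───────┤
│     │↓ ← ← ↰│↓│↑│↳ → → → ↓│
├───╴ │ ╶─┬─┐ │ │ ├───────┐ │
│     │↳ ↓│ │↑│↓│↑│↓ ← ← ↰│↓│
├───┬─┴─╴ │ │ ╵ │ ╵ ┌───┐ ╵ │
│↓ ↰│↓ ← ↲│ │↑ ↲│↑ ↲│   │↑ ↲│
│ ╷ ╵ ┌─┬─┘ ├───┴───┘ ┌─┴─┐ │
│↓│↑ ↲│ │   │         │   │ │
│ ├───┘ ╵ ╷ ╵ ┌─╴ ╷ ┌─┘ ╷ ╵ │
│↓│       │   │   │ │   │   │
│ │ ╶───┬─┴───┤ ╶─┴─┤ ┌─┴─┐ │
│↓│     │↱ → ↓│     │ │   │ │
│ └─┐ ┌─┘ ┌─┐ └─┐ ╷ ╵ │ ╷ └─┤
│↳ ↓│ │↱ ↑│ │↳ ↓│ │   │ │   │
├─╴ │ │ ╶─┤ ├─╴ ├─┴───┤ └─┐ │
│↓ ↲│ │↑ ↰│ │↓ ↲│↱ → ↓│   │ │
│ ┌─┘ └─┐ ╵ │ ╶─┤ ┌─┐ └───┤ │
│↓│     │↑ ↰│↳ ↓│↑│ │↳ → ↓│ │
│ └─────┴─╴ └─┐ ╵ ╵ └───┐ ╵ │
│↳ → → → → ↑  │↳ ↑      │↳ B│
└─────────────┴─────────┴───┘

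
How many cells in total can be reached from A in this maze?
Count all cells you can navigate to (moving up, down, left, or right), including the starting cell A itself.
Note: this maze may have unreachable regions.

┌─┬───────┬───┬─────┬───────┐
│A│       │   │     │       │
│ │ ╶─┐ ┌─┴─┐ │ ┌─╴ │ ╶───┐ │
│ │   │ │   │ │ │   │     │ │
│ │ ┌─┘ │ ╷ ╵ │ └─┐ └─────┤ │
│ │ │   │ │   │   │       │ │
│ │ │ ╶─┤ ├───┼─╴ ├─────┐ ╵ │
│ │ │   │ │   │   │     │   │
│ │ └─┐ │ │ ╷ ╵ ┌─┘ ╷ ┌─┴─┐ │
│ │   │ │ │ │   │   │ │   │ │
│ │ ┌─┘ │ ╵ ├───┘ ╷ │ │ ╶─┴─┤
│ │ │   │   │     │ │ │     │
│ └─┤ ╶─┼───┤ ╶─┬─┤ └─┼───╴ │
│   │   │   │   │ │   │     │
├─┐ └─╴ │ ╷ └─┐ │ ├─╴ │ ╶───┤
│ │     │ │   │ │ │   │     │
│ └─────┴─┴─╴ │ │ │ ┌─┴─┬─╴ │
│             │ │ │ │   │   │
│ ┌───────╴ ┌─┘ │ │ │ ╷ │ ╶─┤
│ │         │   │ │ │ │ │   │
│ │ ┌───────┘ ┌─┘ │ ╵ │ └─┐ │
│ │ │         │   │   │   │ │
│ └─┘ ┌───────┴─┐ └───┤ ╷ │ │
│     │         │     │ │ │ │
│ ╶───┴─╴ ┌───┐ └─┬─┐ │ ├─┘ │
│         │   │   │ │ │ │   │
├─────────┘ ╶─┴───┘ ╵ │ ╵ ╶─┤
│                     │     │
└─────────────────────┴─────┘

Using BFS/flood-fill to find all reachable cells from A:
Maze size: 14 × 14 = 196 total cells
164 cell(s) are walled off and cannot be reached from A.
Reachable cells: 32

Reachable region (· marks reachable cells):

┌─┬───────┬───┬─────┬───────┐
│A│· · · ·│   │     │       │
│ │ ╶─┐ ┌─┴─┐ │ ┌─╴ │ ╶───┐ │
│·│· ·│·│   │ │ │   │     │ │
│ │ ┌─┘ │ ╷ ╵ │ └─┐ └─────┤ │
│·│·│· ·│ │   │   │       │ │
│ │ │ ╶─┤ ├───┼─╴ ├─────┐ ╵ │
│·│·│· ·│ │   │   │     │   │
│ │ └─┐ │ │ ╷ ╵ ┌─┘ ╷ ┌─┴─┐ │
│·│· ·│·│ │ │   │   │ │   │ │
│ │ ┌─┘ │ ╵ ├───┘ ╷ │ │ ╶─┴─┤
│·│·│· ·│   │     │ │ │     │
│ └─┤ ╶─┼───┤ ╶─┬─┤ └─┼───╴ │
│· ·│· ·│   │   │ │   │     │
├─┐ └─╴ │ ╷ └─┐ │ ├─╴ │ ╶───┤
│ │· · ·│ │   │ │ │   │     │
│ └─────┴─┴─╴ │ │ │ ┌─┴─┬─╴ │
│             │ │ │ │   │   │
│ ┌───────╴ ┌─┘ │ │ │ ╷ │ ╶─┤
│ │         │   │ │ │ │ │   │
│ │ ┌───────┘ ┌─┘ │ ╵ │ └─┐ │
│ │ │         │   │   │   │ │
│ └─┘ ┌───────┴─┐ └───┤ ╷ │ │
│     │         │     │ │ │ │
│ ╶───┴─╴ ┌───┐ └─┬─┐ │ ├─┘ │
│         │   │   │ │ │ │   │
├─────────┘ ╶─┴───┘ ╵ │ ╵ ╶─┤
│                     │     │
└─────────────────────┴─────┘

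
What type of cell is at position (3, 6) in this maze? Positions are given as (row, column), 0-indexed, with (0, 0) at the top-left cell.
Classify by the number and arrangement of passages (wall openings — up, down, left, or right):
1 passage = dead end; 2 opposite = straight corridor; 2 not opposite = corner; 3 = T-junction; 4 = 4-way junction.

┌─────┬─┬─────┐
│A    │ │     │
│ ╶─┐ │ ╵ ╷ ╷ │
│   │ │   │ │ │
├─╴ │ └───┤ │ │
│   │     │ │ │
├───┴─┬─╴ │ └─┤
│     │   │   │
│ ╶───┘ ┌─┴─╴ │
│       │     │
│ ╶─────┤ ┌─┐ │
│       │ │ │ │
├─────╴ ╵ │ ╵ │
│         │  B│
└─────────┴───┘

Checking cell at (3, 6):
Number of passages: 2
Cell type: corner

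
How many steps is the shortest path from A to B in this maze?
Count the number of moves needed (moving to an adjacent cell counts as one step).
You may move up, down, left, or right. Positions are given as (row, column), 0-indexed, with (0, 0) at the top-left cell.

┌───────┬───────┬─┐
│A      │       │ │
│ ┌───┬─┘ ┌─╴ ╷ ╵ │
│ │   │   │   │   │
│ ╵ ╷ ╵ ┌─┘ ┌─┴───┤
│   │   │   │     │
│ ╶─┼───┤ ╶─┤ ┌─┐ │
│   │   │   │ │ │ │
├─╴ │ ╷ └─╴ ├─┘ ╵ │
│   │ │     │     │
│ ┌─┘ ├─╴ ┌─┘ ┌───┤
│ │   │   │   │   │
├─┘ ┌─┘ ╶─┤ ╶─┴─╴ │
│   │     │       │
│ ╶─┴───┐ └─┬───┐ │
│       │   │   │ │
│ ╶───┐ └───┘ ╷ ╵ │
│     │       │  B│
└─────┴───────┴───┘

Using BFS to find shortest path:
Start: (0, 0), End: (8, 8)
Path found:
(0,0) → (1,0) → (2,0) → (2,1) → (1,1) → (1,2) → (2,2) → (2,3) → (1,3) → (1,4) → (0,4) → (0,5) → (0,6) → (1,6) → (1,5) → (2,5) → (2,4) → (3,4) → (3,5) → (4,5) → (4,4) → (4,3) → (3,3) → (3,2) → (4,2) → (5,2) → (5,1) → (6,1) → (6,0) → (7,0) → (7,1) → (7,2) → (7,3) → (8,3) → (8,4) → (8,5) → (8,6) → (7,6) → (7,7) → (8,7) → (8,8)
Number of steps: 40

Solution:

┌───────┬───────┬─┐
│A      │↱ → ↓  │ │
│ ┌───┬─┘ ┌─╴ ╷ ╵ │
│↓│↱ ↓│↱ ↑│↓ ↲│   │
│ ╵ ╷ ╵ ┌─┘ ┌─┴───┤
│↳ ↑│↳ ↑│↓ ↲│     │
│ ╶─┼───┤ ╶─┤ ┌─┐ │
│   │↓ ↰│↳ ↓│ │ │ │
├─╴ │ ╷ └─╴ ├─┘ ╵ │
│   │↓│↑ ← ↲│     │
│ ┌─┘ ├─╴ ┌─┘ ┌───┤
│ │↓ ↲│   │   │   │
├─┘ ┌─┘ ╶─┤ ╶─┴─╴ │
│↓ ↲│     │       │
│ ╶─┴───┐ └─┬───┐ │
│↳ → → ↓│   │↱ ↓│ │
│ ╶───┐ └───┘ ╷ ╵ │
│     │↳ → → ↑│↳ B│
└─────┴───────┴───┘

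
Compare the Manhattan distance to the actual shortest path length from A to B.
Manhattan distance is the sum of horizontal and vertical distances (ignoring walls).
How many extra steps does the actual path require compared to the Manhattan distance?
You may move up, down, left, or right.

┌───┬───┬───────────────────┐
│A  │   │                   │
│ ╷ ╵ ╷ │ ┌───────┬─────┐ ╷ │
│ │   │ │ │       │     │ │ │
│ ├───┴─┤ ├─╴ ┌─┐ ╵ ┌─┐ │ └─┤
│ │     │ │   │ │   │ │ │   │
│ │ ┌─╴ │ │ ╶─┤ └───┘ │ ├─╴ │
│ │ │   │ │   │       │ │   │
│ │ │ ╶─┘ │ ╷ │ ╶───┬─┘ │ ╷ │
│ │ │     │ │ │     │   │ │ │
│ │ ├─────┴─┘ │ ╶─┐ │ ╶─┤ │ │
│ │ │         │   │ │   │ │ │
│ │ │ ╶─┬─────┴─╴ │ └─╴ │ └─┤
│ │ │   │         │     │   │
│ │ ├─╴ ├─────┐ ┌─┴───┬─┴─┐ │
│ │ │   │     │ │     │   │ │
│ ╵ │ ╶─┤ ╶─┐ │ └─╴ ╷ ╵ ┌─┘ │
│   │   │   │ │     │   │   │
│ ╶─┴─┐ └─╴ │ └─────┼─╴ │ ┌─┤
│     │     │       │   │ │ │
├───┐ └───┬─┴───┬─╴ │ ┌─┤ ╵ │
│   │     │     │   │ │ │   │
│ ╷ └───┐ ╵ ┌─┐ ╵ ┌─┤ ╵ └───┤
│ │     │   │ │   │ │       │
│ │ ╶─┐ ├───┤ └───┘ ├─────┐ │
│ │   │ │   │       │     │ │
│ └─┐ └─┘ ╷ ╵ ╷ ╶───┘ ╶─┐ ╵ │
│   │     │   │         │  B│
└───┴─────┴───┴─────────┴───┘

Manhattan distance: |13 - 0| + |13 - 0| = 26
Actual path length: 94
Extra steps: 94 - 26 = 68

Solution:

┌───┬───┬───────────────────┐
│A  │   │                   │
│ ╷ ╵ ╷ │ ┌───────┬─────┐ ╷ │
│↓│   │ │ │  ↱ → ↓│↱ → ↓│ │ │
│ ├───┴─┤ ├─╴ ┌─┐ ╵ ┌─┐ │ └─┤
│↓│     │ │↱ ↑│ │↳ ↑│ │↓│   │
│ │ ┌─╴ │ │ ╶─┤ └───┘ │ ├─╴ │
│↓│ │   │ │↑ ↰│       │↓│   │
│ │ │ ╶─┘ │ ╷ │ ╶───┬─┘ │ ╷ │
│↓│ │     │ │↑│↓ ← ↰│↓ ↲│ │ │
│ │ ├─────┴─┘ │ ╶─┐ │ ╶─┤ │ │
│↓│ │↱ → → → ↑│↳ ↓│↑│↳ ↓│ │ │
│ │ │ ╶─┬─────┴─╴ │ └─╴ │ └─┤
│↓│ │↑ ↰│      ↓ ↲│↑ ← ↲│   │
│ │ ├─╴ ├─────┐ ┌─┴───┬─┴─┐ │
│↓│ │↱ ↑│↓ ← ↰│↓│  ↱ ↓│   │ │
│ ╵ │ ╶─┤ ╶─┐ │ └─╴ ╷ ╵ ┌─┘ │
│↓  │↑ ↰│↳ ↓│↑│↳ → ↑│↳ ↓│   │
│ ╶─┴─┐ └─╴ │ └─────┼─╴ │ ┌─┤
│↳ → ↓│↑ ← ↲│↑ ← ← ↰│↓ ↲│ │ │
├───┐ └───┬─┴───┬─╴ │ ┌─┤ ╵ │
│   │↳ → ↓│↱ → ↓│↱ ↑│↓│ │   │
│ ╷ └───┐ ╵ ┌─┐ ╵ ┌─┤ ╵ └───┤
│ │     │↳ ↑│ │↳ ↑│ │↳ → → ↓│
│ │ ╶─┐ ├───┤ └───┘ ├─────┐ │
│ │   │ │   │       │     │↓│
│ └─┐ └─┘ ╷ ╵ ╷ ╶───┘ ╶─┐ ╵ │
│   │     │   │         │  B│
└───┴─────┴───┴─────────┴───┘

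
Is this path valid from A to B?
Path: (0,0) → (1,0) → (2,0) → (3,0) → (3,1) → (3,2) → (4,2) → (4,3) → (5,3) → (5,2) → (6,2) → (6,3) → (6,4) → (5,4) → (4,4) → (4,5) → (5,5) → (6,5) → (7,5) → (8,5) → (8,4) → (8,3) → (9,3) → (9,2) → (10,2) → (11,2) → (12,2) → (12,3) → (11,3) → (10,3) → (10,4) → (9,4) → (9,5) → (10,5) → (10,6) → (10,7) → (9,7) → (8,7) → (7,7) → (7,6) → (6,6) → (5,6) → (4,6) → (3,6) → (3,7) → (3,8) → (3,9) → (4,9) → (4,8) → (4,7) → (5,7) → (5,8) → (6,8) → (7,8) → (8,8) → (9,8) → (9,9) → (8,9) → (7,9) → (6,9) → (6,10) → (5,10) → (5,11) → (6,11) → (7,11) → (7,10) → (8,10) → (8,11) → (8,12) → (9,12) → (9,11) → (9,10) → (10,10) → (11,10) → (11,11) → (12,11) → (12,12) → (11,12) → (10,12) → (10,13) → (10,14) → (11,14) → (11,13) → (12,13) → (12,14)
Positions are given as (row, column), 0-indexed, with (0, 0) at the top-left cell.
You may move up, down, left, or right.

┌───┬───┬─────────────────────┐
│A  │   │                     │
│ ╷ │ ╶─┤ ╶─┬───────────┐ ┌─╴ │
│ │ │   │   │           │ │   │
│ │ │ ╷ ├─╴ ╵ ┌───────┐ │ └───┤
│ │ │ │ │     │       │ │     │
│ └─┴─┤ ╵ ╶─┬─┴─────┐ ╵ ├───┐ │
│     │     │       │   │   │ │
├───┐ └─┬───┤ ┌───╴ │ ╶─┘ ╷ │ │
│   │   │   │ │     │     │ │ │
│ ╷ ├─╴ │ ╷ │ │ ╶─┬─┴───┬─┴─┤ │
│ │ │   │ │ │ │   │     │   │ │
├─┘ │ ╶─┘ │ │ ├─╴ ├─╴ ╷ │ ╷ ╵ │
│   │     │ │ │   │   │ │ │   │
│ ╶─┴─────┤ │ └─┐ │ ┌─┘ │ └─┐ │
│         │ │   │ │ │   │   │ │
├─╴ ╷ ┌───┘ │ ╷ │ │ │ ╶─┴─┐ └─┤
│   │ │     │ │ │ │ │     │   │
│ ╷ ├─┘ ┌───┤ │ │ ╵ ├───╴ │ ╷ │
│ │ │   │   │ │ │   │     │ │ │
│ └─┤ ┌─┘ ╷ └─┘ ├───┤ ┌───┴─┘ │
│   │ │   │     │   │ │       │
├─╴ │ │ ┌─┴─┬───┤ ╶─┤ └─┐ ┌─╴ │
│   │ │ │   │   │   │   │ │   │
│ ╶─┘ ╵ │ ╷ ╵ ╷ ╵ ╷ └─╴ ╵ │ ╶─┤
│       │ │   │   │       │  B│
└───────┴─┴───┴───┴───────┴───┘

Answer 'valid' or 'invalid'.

Checking path validity:
Result: All consecutive moves are passable.

valid

Correct solution:

┌───┬───┬─────────────────────┐
│A  │   │                     │
│ ╷ │ ╶─┤ ╶─┬───────────┐ ┌─╴ │
│↓│ │   │   │           │ │   │
│ │ │ ╷ ├─╴ ╵ ┌───────┐ │ └───┤
│↓│ │ │ │     │       │ │     │
│ └─┴─┤ ╵ ╶─┬─┴─────┐ ╵ ├───┐ │
│↳ → ↓│     │↱ → → ↓│   │   │ │
├───┐ └─┬───┤ ┌───╴ │ ╶─┘ ╷ │ │
│   │↳ ↓│↱ ↓│↑│↓ ← ↲│     │ │ │
│ ╷ ├─╴ │ ╷ │ │ ╶─┬─┴───┬─┴─┤ │
│ │ │↓ ↲│↑│↓│↑│↳ ↓│  ↱ ↓│   │ │
├─┘ │ ╶─┘ │ │ ├─╴ ├─╴ ╷ │ ╷ ╵ │
│   │↳ → ↑│↓│↑│  ↓│↱ ↑│↓│ │   │
│ ╶─┴─────┤ │ └─┐ │ ┌─┘ │ └─┐ │
│         │↓│↑ ↰│↓│↑│↓ ↲│   │ │
├─╴ ╷ ┌───┘ │ ╷ │ │ │ ╶─┴─┐ └─┤
│   │ │↓ ← ↲│ │↑│↓│↑│↳ → ↓│   │
│ ╷ ├─┘ ┌───┤ │ │ ╵ ├───╴ │ ╷ │
│ │ │↓ ↲│↱ ↓│ │↑│↳ ↑│↓ ← ↲│ │ │
│ └─┤ ┌─┘ ╷ └─┘ ├───┤ ┌───┴─┘ │
│   │↓│↱ ↑│↳ → ↑│   │↓│  ↱ → ↓│
├─╴ │ │ ┌─┴─┬───┤ ╶─┤ └─┐ ┌─╴ │
│   │↓│↑│   │   │   │↳ ↓│↑│↓ ↲│
│ ╶─┘ ╵ │ ╷ ╵ ╷ ╵ ╷ └─╴ ╵ │ ╶─┤
│    ↳ ↑│ │   │   │    ↳ ↑│↳ B│
└───────┴─┴───┴───┴───────┴───┘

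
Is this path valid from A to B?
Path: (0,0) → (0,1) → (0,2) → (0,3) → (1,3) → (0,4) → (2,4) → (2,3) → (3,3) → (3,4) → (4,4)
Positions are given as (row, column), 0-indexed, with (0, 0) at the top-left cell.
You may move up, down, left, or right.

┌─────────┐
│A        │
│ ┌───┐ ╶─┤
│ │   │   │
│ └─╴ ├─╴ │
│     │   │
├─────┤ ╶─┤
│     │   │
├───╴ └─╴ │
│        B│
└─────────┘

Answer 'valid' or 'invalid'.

Checking path validity:
Result: Invalid move at step 5: cannot move from (1, 3) to (0, 4).

invalid

Correct solution:

┌─────────┐
│A → → ↓  │
│ ┌───┐ ╶─┤
│ │   │↳ ↓│
│ └─╴ ├─╴ │
│     │↓ ↲│
├─────┤ ╶─┤
│     │↳ ↓│
├───╴ └─╴ │
│        B│
└─────────┘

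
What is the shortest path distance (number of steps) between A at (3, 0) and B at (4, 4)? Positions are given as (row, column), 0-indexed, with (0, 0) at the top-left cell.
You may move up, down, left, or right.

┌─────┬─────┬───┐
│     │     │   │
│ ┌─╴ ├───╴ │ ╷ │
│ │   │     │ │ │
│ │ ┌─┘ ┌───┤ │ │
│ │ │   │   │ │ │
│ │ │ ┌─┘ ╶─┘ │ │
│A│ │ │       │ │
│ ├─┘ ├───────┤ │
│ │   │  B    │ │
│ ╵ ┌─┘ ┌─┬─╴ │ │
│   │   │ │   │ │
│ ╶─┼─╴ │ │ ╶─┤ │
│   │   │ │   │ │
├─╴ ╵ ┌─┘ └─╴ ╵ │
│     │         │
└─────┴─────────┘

Finding path from (3, 0) to (4, 4):
Path: (3,0) → (4,0) → (5,0) → (6,0) → (6,1) → (7,1) → (7,2) → (6,2) → (6,3) → (5,3) → (4,3) → (4,4)
Distance: 11 steps

Solution:

┌─────┬─────┬───┐
│     │     │   │
│ ┌─╴ ├───╴ │ ╷ │
│ │   │     │ │ │
│ │ ┌─┘ ┌───┤ │ │
│ │ │   │   │ │ │
│ │ │ ┌─┘ ╶─┘ │ │
│A│ │ │       │ │
│ ├─┘ ├───────┤ │
│↓│   │↱ B    │ │
│ ╵ ┌─┘ ┌─┬─╴ │ │
│↓  │  ↑│ │   │ │
│ ╶─┼─╴ │ │ ╶─┤ │
│↳ ↓│↱ ↑│ │   │ │
├─╴ ╵ ┌─┘ └─╴ ╵ │
│  ↳ ↑│         │
└─────┴─────────┘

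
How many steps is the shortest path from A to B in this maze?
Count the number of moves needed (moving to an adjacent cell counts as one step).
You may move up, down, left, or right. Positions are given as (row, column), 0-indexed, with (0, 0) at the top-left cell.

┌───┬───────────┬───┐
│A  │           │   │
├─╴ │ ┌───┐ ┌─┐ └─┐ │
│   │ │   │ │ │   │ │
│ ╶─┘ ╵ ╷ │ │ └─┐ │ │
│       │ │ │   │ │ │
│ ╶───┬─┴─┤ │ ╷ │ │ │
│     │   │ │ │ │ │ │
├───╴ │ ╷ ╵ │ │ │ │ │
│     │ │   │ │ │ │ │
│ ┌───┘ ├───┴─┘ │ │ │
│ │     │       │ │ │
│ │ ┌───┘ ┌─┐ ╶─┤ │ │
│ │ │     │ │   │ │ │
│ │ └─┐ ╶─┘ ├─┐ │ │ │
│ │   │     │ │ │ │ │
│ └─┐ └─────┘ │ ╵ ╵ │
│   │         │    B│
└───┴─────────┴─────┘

Using BFS to find shortest path:
Start: (0, 0), End: (8, 9)
Path found:
(0,0) → (0,1) → (1,1) → (1,0) → (2,0) → (2,1) → (2,2) → (1,2) → (0,2) → (0,3) → (0,4) → (0,5) → (0,6) → (0,7) → (1,7) → (1,8) → (2,8) → (3,8) → (4,8) → (5,8) → (6,8) → (7,8) → (8,8) → (8,9)
Number of steps: 23

Solution:

┌───┬───────────┬───┐
│A ↓│↱ → → → → ↓│   │
├─╴ │ ┌───┐ ┌─┐ └─┐ │
│↓ ↲│↑│   │ │ │↳ ↓│ │
│ ╶─┘ ╵ ╷ │ │ └─┐ │ │
│↳ → ↑  │ │ │   │↓│ │
│ ╶───┬─┴─┤ │ ╷ │ │ │
│     │   │ │ │ │↓│ │
├───╴ │ ╷ ╵ │ │ │ │ │
│     │ │   │ │ │↓│ │
│ ┌───┘ ├───┴─┘ │ │ │
│ │     │       │↓│ │
│ │ ┌───┘ ┌─┐ ╶─┤ │ │
│ │ │     │ │   │↓│ │
│ │ └─┐ ╶─┘ ├─┐ │ │ │
│ │   │     │ │ │↓│ │
│ └─┐ └─────┘ │ ╵ ╵ │
│   │         │  ↳ B│
└───┴─────────┴─────┘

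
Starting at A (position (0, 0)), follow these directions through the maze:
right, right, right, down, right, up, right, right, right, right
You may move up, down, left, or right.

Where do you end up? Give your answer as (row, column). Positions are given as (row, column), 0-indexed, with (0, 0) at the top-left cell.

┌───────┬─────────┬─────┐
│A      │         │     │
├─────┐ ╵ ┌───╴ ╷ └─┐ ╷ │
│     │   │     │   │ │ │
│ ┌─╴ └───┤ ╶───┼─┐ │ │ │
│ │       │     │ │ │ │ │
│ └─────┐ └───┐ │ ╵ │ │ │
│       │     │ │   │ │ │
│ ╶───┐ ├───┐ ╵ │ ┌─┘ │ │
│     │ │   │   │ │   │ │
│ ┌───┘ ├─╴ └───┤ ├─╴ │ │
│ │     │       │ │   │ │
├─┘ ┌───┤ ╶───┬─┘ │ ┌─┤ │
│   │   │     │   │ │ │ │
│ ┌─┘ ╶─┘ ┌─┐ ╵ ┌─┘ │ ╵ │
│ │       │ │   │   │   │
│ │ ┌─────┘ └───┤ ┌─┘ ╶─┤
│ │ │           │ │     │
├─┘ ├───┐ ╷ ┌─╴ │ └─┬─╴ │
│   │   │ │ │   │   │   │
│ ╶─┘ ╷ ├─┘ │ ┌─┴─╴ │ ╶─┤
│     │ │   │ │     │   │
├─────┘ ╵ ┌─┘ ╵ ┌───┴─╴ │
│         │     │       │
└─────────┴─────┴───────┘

Following directions step by step:
Start: (0, 0)
  right: (0, 0) → (0, 1)
  right: (0, 1) → (0, 2)
  right: (0, 2) → (0, 3)
  down: (0, 3) → (1, 3)
  right: (1, 3) → (1, 4)
  up: (1, 4) → (0, 4)
  right: (0, 4) → (0, 5)
  right: (0, 5) → (0, 6)
  right: (0, 6) → (0, 7)
  right: (0, 7) → (0, 8)
Final position: (0, 8)

Path taken:

┌───────┬─────────┬─────┐
│A → → ↓│↱ → → → B│     │
├─────┐ ╵ ┌───╴ ╷ └─┐ ╷ │
│     │↳ ↑│     │   │ │ │
│ ┌─╴ └───┤ ╶───┼─┐ │ │ │
│ │       │     │ │ │ │ │
│ └─────┐ └───┐ │ ╵ │ │ │
│       │     │ │   │ │ │
│ ╶───┐ ├───┐ ╵ │ ┌─┘ │ │
│     │ │   │   │ │   │ │
│ ┌───┘ ├─╴ └───┤ ├─╴ │ │
│ │     │       │ │   │ │
├─┘ ┌───┤ ╶───┬─┘ │ ┌─┤ │
│   │   │     │   │ │ │ │
│ ┌─┘ ╶─┘ ┌─┐ ╵ ┌─┘ │ ╵ │
│ │       │ │   │   │   │
│ │ ┌─────┘ └───┤ ┌─┘ ╶─┤
│ │ │           │ │     │
├─┘ ├───┐ ╷ ┌─╴ │ └─┬─╴ │
│   │   │ │ │   │   │   │
│ ╶─┘ ╷ ├─┘ │ ┌─┴─╴ │ ╶─┤
│     │ │   │ │     │   │
├─────┘ ╵ ┌─┘ ╵ ┌───┴─╴ │
│         │     │       │
└─────────┴─────┴───────┘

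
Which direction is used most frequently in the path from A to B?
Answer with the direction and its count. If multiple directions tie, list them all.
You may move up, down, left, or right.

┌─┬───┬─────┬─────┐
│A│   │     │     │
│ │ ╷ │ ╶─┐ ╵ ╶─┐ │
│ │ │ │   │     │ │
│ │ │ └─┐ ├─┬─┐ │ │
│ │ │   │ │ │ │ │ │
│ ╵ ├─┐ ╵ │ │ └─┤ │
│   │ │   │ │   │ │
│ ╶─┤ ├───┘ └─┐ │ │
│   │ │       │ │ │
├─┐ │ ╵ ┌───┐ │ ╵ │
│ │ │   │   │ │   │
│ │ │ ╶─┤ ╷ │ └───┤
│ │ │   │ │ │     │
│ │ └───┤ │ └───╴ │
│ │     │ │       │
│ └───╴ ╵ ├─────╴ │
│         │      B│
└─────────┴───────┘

Directions: down, down, down, down, right, down, down, down, right, right, down, right, up, up, up, right, down, down, right, right, right, down
Counts: {'down': 11, 'right': 8, 'up': 3}
Most common: down (11 times)

Solution:

┌─┬───┬─────┬─────┐
│A│   │     │     │
│ │ ╷ │ ╶─┐ ╵ ╶─┐ │
│↓│ │ │   │     │ │
│ │ │ └─┐ ├─┬─┐ │ │
│↓│ │   │ │ │ │ │ │
│ ╵ ├─┐ ╵ │ │ └─┤ │
│↓  │ │   │ │   │ │
│ ╶─┤ ├───┘ └─┐ │ │
│↳ ↓│ │       │ │ │
├─┐ │ ╵ ┌───┐ │ ╵ │
│ │↓│   │↱ ↓│ │   │
│ │ │ ╶─┤ ╷ │ └───┤
│ │↓│   │↑│↓│     │
│ │ └───┤ │ └───╴ │
│ │↳ → ↓│↑│↳ → → ↓│
│ └───╴ ╵ ├─────╴ │
│      ↳ ↑│      B│
└─────────┴───────┘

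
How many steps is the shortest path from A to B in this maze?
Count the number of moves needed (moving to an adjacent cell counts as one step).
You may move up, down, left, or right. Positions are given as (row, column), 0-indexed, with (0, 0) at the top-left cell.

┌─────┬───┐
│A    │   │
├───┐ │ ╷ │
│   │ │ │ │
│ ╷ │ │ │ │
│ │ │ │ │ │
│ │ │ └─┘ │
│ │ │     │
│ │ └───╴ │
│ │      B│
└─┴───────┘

Using BFS to find shortest path:
Start: (0, 0), End: (4, 4)
Path found:
(0,0) → (0,1) → (0,2) → (1,2) → (2,2) → (3,2) → (3,3) → (3,4) → (4,4)
Number of steps: 8

Solution:

┌─────┬───┐
│A → ↓│   │
├───┐ │ ╷ │
│   │↓│ │ │
│ ╷ │ │ │ │
│ │ │↓│ │ │
│ │ │ └─┘ │
│ │ │↳ → ↓│
│ │ └───╴ │
│ │      B│
└─┴───────┘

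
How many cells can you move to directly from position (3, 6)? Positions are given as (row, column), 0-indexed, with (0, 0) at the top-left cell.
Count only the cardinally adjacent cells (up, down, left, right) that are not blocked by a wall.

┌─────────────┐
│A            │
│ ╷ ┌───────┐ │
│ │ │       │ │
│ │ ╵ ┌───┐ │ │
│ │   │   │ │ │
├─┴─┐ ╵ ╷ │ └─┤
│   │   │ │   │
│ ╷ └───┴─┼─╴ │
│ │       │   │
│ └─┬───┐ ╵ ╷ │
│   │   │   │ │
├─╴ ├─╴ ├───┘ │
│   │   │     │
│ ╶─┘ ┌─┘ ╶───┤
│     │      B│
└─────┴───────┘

Checking passable neighbors of (3, 6):
Neighbors: (4, 6), (3, 5)
Count: 2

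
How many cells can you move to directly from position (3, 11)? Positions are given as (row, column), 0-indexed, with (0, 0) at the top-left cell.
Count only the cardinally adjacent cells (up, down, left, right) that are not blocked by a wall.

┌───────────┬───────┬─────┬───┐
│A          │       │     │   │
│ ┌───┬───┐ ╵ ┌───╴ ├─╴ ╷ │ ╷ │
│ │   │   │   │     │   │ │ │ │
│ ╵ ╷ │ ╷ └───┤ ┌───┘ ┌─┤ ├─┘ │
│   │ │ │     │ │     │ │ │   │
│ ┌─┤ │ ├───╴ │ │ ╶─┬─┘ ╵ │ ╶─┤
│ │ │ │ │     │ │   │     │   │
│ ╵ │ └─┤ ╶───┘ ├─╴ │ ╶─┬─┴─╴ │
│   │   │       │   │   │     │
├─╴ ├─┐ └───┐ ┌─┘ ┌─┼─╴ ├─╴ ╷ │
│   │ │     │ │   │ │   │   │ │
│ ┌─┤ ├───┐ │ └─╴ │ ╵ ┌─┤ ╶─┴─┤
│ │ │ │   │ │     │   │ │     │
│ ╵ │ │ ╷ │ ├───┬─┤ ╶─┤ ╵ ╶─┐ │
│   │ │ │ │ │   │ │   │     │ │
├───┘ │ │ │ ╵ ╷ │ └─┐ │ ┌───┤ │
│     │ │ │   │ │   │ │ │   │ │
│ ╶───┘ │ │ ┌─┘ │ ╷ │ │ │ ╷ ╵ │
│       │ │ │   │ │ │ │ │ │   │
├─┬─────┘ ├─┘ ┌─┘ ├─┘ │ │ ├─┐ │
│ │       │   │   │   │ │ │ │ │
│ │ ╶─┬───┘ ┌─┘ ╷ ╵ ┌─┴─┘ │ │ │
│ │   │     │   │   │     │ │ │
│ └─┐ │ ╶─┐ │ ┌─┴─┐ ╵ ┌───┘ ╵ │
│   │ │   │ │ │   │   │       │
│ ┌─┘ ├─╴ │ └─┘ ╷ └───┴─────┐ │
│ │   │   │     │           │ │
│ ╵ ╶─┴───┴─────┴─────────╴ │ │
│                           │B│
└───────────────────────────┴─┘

Checking passable neighbors of (3, 11):
Neighbors: (2, 11), (3, 10), (3, 12)
Count: 3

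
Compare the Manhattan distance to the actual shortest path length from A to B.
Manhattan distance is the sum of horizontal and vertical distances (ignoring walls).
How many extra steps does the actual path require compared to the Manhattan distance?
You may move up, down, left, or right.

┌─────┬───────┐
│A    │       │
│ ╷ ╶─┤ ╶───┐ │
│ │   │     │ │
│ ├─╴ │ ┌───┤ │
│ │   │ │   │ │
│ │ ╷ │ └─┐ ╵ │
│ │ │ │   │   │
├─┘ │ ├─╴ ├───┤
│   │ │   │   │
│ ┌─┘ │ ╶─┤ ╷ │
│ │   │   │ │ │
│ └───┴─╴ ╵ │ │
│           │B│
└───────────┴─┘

Manhattan distance: |6 - 0| + |6 - 0| = 12
Actual path length: 20
Extra steps: 20 - 12 = 8

Solution:

┌─────┬───────┐
│A ↓  │       │
│ ╷ ╶─┤ ╶───┐ │
│ │↳ ↓│     │ │
│ ├─╴ │ ┌───┤ │
│ │↓ ↲│ │   │ │
│ │ ╷ │ └─┐ ╵ │
│ │↓│ │   │   │
├─┘ │ ├─╴ ├───┤
│↓ ↲│ │   │↱ ↓│
│ ┌─┘ │ ╶─┤ ╷ │
│↓│   │   │↑│↓│
│ └───┴─╴ ╵ │ │
│↳ → → → → ↑│B│
└───────────┴─┘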